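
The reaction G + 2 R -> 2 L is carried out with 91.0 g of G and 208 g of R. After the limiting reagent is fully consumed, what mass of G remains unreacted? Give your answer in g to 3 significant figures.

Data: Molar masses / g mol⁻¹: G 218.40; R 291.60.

13.1 g

n(G) = 91.00 / 218.40 = 0.4167 mol
n(R) = 208.0 / 291.60 = 0.7133 mol
n/ν → G: 0.4167, R: 0.3567; R is limiting.
G consumed = (1/2) × 0.7133 = 0.3567 mol
G remaining = 0.4167 − 0.3567 = 0.06000 mol
mass = 0.06000 × 218.40 = 13.10 g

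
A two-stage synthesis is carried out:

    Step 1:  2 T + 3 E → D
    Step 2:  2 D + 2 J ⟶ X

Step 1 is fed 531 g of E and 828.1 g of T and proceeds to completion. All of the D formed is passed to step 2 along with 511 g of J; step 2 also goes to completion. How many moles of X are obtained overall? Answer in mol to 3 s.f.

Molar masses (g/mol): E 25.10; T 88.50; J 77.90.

2.34 mol

Step 1:
n(E) = 531.0 / 25.10 = 21.16 mol
n(T) = 828.1 / 88.50 = 9.357 mol
n/ν → E: 7.053, T: 4.679; T is limiting.
n(D) produced = (1/2) × 9.357 = 4.679 mol
Step 2:
n(D) available = 4.679 mol
n(J) = 511.0 / 77.90 = 6.560 mol
n/ν → D: 2.340, J: 3.280; D is limiting.
n(X) = (1/2) × 4.679 = 2.340 mol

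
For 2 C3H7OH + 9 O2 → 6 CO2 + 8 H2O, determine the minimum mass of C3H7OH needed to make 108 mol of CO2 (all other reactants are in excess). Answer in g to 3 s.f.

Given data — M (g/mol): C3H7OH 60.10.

2160 g

n(CO2) = 108.0 mol
n(C3H7OH) = (2/6) × 108.0 = 36.00 mol
mass = 36.00 × 60.10 = 2164 g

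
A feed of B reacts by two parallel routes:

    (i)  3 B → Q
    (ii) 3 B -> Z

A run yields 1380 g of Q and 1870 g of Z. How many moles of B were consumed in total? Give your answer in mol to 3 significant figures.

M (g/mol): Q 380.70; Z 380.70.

n(Q) = 1380 / 380.70 = 3.625 mol
n(Z) = 1870 / 380.70 = 4.912 mol
n(B) via (i) = (3/1)×3.625 = 10.88 mol
n(B) via (ii) = (3/1)×4.912 = 14.74 mol
total n(B) = 10.88 + 14.74 = 25.62 mol

25.6 mol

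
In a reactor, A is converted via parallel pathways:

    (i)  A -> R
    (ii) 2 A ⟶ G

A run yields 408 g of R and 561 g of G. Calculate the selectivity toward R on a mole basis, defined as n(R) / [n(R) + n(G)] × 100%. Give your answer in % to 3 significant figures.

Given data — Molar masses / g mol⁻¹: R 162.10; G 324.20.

59.3 %

n(R) = 408 / 162.10 = 2.517 mol
n(G) = 561 / 324.20 = 1.730 mol
selectivity = 2.517/(2.517+1.730) × 100 = 59.27 %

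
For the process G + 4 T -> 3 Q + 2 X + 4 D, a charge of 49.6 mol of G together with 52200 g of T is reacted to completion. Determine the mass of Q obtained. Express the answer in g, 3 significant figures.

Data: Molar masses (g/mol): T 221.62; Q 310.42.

n(G) = 49.60 mol
n(T) = 52200 / 221.62 = 235.5 mol
n/ν → G: 49.60, T: 58.88; G is limiting.
n(Q) = (3/1) × 49.60 = 148.8 mol
mass = 148.8 × 310.42 = 46190 g

46200 g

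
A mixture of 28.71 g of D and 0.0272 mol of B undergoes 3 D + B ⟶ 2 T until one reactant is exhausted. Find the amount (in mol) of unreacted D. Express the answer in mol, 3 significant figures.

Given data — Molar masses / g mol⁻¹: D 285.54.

n(D) = 28.71 / 285.54 = 0.1005 mol
n(B) = 0.02720 mol
n/ν for D = 0.1005/3 = 0.03350
n/ν for B = 0.02720/1 = 0.02720
Smallest n/ν is B → limiting reagent.
D consumed = (3/1) × 0.02720 = 0.08160 mol
D remaining = 0.1005 − 0.08160 = 0.01890 mol

0.0189 mol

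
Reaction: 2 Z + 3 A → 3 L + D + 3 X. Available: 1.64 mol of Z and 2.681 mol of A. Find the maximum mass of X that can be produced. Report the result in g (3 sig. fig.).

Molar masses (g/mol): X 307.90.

n(Z) = 1.640 mol
n(A) = 2.681 mol
n/ν → Z: 0.8200, A: 0.8937; Z is limiting.
n(X) = (3/2) × 1.640 = 2.460 mol
mass = 2.460 × 307.90 = 757.4 g

757 g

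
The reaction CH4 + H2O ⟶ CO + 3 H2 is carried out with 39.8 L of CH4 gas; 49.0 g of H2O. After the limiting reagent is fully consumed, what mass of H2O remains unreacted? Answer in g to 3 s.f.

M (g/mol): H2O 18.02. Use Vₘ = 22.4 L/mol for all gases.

17.0 g

n(CH4) = 39.80 / 22.4 = 1.777 mol
n(H2O) = 49.00 / 18.02 = 2.719 mol
n/ν → CH4: 1.777, H2O: 2.719; CH4 is limiting.
H2O consumed = (1/1) × 1.777 = 1.777 mol
H2O remaining = 2.719 − 1.777 = 0.9420 mol
mass = 0.9420 × 18.02 = 16.97 g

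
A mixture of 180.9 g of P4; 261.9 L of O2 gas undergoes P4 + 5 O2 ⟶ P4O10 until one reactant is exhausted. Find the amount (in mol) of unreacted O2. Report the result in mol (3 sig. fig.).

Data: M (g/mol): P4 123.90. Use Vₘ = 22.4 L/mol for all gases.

n(P4) = 180.9 / 123.90 = 1.460 mol
n(O2) = 261.9 / 22.4 = 11.69 mol
n/ν for P4 = 1.460/1 = 1.460
n/ν for O2 = 11.69/5 = 2.338
Smallest n/ν is P4 → limiting reagent.
O2 consumed = (5/1) × 1.460 = 7.300 mol
O2 remaining = 11.69 − 7.300 = 4.390 mol

4.39 mol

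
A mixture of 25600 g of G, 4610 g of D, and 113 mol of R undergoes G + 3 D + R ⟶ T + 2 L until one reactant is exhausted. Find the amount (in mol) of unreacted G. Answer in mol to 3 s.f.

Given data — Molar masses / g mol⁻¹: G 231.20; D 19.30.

31.1 mol

n(G) = 25600 / 231.20 = 110.7 mol
n(D) = 4610 / 19.30 = 238.9 mol
n(R) = 113.0 mol
n/ν → G: 110.7, D: 79.63, R: 113.0; D is limiting.
G consumed = (1/3) × 238.9 = 79.63 mol
G remaining = 110.7 − 79.63 = 31.07 mol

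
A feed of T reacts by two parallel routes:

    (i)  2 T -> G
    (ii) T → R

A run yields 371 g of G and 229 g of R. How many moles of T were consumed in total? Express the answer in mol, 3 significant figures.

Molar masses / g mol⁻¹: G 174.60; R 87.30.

6.87 mol

n(G) = 371 / 174.60 = 2.125 mol
n(R) = 229 / 87.30 = 2.623 mol
n(T) via (i) = (2/1)×2.125 = 4.250 mol
n(T) via (ii) = (1/1)×2.623 = 2.623 mol
total n(T) = 4.250 + 2.623 = 6.873 mol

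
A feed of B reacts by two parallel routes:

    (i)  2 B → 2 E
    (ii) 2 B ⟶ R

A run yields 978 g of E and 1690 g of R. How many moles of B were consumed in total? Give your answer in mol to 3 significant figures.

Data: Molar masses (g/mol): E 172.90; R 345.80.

15.4 mol

n(E) = 978 / 172.90 = 5.656 mol
n(R) = 1690 / 345.80 = 4.887 mol
n(B) via (i) = (2/2)×5.656 = 5.656 mol
n(B) via (ii) = (2/1)×4.887 = 9.774 mol
total n(B) = 5.656 + 9.774 = 15.43 mol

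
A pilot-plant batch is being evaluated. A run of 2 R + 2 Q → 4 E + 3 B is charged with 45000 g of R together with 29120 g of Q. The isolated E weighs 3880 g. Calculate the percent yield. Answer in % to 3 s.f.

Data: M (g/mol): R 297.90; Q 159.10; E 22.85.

n(R) = 45000 / 297.90 = 151.1 mol
n(Q) = 29120 / 159.10 = 183.0 mol
n/ν for R = 151.1/2 = 75.55
n/ν for Q = 183.0/2 = 91.50
Smallest n/ν is R → limiting reagent.
theoretical n(E) = (4/2) × 151.1 = 302.2 mol → 6905 g
% yield = 3880 / 6905 × 100 = 56.19 %

56.2 %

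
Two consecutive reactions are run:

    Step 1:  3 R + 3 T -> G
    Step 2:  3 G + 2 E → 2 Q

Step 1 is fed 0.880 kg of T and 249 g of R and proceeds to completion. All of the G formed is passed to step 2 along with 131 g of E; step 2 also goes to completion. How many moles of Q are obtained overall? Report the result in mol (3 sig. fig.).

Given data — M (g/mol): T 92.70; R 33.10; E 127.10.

Step 1:
n(T) = 0.8800×1000 / 92.70 = 9.493 mol
n(R) = 249.0 / 33.10 = 7.523 mol
n/ν for T = 9.493/3 = 3.164
n/ν for R = 7.523/3 = 2.508
Smallest n/ν is R → limiting reagent.
n(G) produced = (1/3) × 7.523 = 2.508 mol
Step 2:
n(G) available = 2.508 mol
n(E) = 131.0 / 127.10 = 1.031 mol
n/ν for G = 2.508/3 = 0.8360
n/ν for E = 1.031/2 = 0.5155
Smallest n/ν is E → limiting reagent.
n(Q) = (2/2) × 1.031 = 1.031 mol

1.03 mol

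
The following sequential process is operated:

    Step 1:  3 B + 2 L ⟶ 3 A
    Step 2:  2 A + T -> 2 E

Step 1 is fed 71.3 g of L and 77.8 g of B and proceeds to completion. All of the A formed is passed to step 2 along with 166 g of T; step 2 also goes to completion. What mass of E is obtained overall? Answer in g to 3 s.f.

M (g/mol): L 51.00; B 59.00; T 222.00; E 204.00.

269 g

Step 1:
n(L) = 71.30 / 51.00 = 1.398 mol
n(B) = 77.80 / 59.00 = 1.319 mol
n/ν for L = 1.398/2 = 0.6990
n/ν for B = 1.319/3 = 0.4397
Smallest n/ν is B → limiting reagent.
n(A) produced = (3/3) × 1.319 = 1.319 mol
Step 2:
n(A) available = 1.319 mol
n(T) = 166.0 / 222.00 = 0.7477 mol
n/ν for A = 1.319/2 = 0.6595
n/ν for T = 0.7477/1 = 0.7477
Smallest n/ν is A → limiting reagent.
n(E) = (2/2) × 1.319 = 1.319 mol
mass = 1.319 × 204.00 = 269.1 g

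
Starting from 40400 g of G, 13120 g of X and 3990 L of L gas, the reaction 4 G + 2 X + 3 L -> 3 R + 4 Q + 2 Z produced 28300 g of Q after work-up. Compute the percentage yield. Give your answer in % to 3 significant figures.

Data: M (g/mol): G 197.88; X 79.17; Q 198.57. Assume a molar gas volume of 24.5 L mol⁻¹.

n(G) = 40400 / 197.88 = 204.2 mol
n(X) = 13120 / 79.17 = 165.7 mol
n(L) = 3990 / 24.5 = 162.9 mol
n/ν → G: 51.05, X: 82.85, L: 54.30; G is limiting.
theoretical n(Q) = (4/4) × 204.2 = 204.2 mol → 40550 g
% yield = 28300 / 40550 × 100 = 69.79 %

69.8 %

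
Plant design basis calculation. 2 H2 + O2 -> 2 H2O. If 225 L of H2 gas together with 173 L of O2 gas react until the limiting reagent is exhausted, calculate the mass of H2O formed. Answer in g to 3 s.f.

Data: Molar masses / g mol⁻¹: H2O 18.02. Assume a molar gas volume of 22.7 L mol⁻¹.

179 g

n(H2) = 225.0 / 22.7 = 9.912 mol
n(O2) = 173.0 / 22.7 = 7.621 mol
n/ν → H2: 4.956, O2: 7.621; H2 is limiting.
n(H2O) = (2/2) × 9.912 = 9.912 mol
mass = 9.912 × 18.02 = 178.6 g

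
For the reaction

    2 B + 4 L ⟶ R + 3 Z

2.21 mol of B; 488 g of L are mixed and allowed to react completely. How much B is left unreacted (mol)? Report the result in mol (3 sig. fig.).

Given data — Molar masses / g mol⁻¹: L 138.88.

n(B) = 2.210 mol
n(L) = 488.0 / 138.88 = 3.514 mol
n/ν for B = 2.210/2 = 1.105
n/ν for L = 3.514/4 = 0.8785
Smallest n/ν is L → limiting reagent.
B consumed = (2/4) × 3.514 = 1.757 mol
B remaining = 2.210 − 1.757 = 0.4530 mol

0.453 mol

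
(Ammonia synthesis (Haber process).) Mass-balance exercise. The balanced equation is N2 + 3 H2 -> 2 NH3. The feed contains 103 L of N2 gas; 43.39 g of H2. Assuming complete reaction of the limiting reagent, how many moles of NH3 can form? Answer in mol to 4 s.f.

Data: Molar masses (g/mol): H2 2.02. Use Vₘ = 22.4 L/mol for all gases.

9.196 mol

n(N2) = 103.0 / 22.4 = 4.598 mol
n(H2) = 43.39 / 2.02 = 21.48 mol
n/ν for N2 = 4.598/1 = 4.598
n/ν for H2 = 21.48/3 = 7.160
Smallest n/ν is N2 → limiting reagent.
n(NH3) = (2/1) × 4.598 = 9.196 mol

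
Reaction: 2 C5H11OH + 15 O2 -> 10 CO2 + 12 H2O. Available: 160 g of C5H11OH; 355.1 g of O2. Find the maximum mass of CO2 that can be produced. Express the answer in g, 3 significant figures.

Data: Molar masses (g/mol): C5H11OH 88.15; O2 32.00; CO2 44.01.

326 g

n(C5H11OH) = 160.0 / 88.15 = 1.815 mol
n(O2) = 355.1 / 32.00 = 11.10 mol
n/ν for C5H11OH = 1.815/2 = 0.9075
n/ν for O2 = 11.10/15 = 0.7400
Smallest n/ν is O2 → limiting reagent.
n(CO2) = (10/15) × 11.10 = 7.400 mol
mass = 7.400 × 44.01 = 325.7 g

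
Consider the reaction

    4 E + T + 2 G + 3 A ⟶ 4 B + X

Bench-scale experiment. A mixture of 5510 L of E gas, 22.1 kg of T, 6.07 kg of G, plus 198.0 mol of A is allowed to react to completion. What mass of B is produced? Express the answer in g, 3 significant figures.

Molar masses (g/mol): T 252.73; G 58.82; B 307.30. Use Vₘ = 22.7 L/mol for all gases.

n(E) = 5510 / 22.7 = 242.7 mol
n(T) = 22.10×1000 / 252.73 = 87.45 mol
n(G) = 6.070×1000 / 58.82 = 103.2 mol
n(A) = 198.0 mol
n/ν for E = 242.7/4 = 60.68
n/ν for T = 87.45/1 = 87.45
n/ν for G = 103.2/2 = 51.60
n/ν for A = 198.0/3 = 66.00
Smallest n/ν is G → limiting reagent.
n(B) = (4/2) × 103.2 = 206.4 mol
mass = 206.4 × 307.30 = 63430 g

63400 g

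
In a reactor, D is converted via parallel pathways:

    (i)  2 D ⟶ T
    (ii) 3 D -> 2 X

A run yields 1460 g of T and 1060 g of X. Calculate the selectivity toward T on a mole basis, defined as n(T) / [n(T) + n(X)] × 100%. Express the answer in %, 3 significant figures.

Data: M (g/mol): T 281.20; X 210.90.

50.8 %

n(T) = 1460 / 281.20 = 5.192 mol
n(X) = 1060 / 210.90 = 5.026 mol
selectivity = 5.192/(5.192+5.026) × 100 = 50.81 %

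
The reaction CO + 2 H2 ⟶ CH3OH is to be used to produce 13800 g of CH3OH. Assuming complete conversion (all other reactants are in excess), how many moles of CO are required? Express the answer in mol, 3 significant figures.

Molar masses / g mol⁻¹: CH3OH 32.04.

431 mol

n(CH3OH) = 13800 / 32.04 = 430.7 mol
n(CO) = (1/1) × 430.7 = 430.7 mol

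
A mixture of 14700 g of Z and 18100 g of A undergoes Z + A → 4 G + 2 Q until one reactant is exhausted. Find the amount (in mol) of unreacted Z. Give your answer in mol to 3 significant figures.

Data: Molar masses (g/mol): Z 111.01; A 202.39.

n(Z) = 14700 / 111.01 = 132.4 mol
n(A) = 18100 / 202.39 = 89.43 mol
n/ν → Z: 132.4, A: 89.43; A is limiting.
Z consumed = (1/1) × 89.43 = 89.43 mol
Z remaining = 132.4 − 89.43 = 42.97 mol

43.0 mol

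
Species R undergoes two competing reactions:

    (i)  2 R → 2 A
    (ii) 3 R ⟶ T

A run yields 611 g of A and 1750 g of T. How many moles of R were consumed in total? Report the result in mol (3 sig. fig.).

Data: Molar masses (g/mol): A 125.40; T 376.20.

n(A) = 611 / 125.40 = 4.872 mol
n(T) = 1750 / 376.20 = 4.652 mol
n(R) via (i) = (2/2)×4.872 = 4.872 mol
n(R) via (ii) = (3/1)×4.652 = 13.96 mol
total n(R) = 4.872 + 13.96 = 18.83 mol

18.8 mol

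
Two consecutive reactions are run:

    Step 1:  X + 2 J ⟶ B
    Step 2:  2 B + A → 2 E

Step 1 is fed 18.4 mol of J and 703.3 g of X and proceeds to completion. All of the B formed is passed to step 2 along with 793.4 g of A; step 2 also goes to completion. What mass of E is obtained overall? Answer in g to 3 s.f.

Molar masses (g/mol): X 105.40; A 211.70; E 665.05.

Step 1:
n(J) = 18.40 mol
n(X) = 703.3 / 105.40 = 6.673 mol
n/ν → J: 9.200, X: 6.673; X is limiting.
n(B) produced = (1/1) × 6.673 = 6.673 mol
Step 2:
n(B) available = 6.673 mol
n(A) = 793.4 / 211.70 = 3.748 mol
n/ν → B: 3.337, A: 3.748; B is limiting.
n(E) = (2/2) × 6.673 = 6.673 mol
mass = 6.673 × 665.05 = 4438 g

4440 g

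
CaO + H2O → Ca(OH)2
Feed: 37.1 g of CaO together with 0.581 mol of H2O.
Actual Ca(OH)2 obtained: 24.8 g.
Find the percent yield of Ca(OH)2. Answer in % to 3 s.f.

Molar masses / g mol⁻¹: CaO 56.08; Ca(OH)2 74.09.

n(CaO) = 37.10 / 56.08 = 0.6616 mol
n(H2O) = 0.5810 mol
n/ν → CaO: 0.6616, H2O: 0.5810; H2O is limiting.
theoretical n(Ca(OH)2) = (1/1) × 0.5810 = 0.5810 mol → 43.05 g
% yield = 24.8 / 43.05 × 100 = 57.61 %

57.6 %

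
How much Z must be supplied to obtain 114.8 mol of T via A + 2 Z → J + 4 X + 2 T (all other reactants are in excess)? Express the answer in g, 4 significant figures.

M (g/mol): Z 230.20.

26430 g

n(T) = 114.8 mol
n(Z) = (2/2) × 114.8 = 114.8 mol
mass = 114.8 × 230.20 = 26430 g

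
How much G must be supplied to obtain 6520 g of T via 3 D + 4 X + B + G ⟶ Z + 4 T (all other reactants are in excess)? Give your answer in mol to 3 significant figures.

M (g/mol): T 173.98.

9.37 mol

n(T) = 6520 / 173.98 = 37.48 mol
n(G) = (1/4) × 37.48 = 9.370 mol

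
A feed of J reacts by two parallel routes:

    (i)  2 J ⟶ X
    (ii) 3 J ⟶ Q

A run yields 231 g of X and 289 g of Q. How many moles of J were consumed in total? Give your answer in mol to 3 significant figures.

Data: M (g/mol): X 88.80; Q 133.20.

11.7 mol

n(X) = 231 / 88.80 = 2.601 mol
n(Q) = 289 / 133.20 = 2.170 mol
n(J) via (i) = (2/1)×2.601 = 5.202 mol
n(J) via (ii) = (3/1)×2.170 = 6.510 mol
total n(J) = 5.202 + 6.510 = 11.71 mol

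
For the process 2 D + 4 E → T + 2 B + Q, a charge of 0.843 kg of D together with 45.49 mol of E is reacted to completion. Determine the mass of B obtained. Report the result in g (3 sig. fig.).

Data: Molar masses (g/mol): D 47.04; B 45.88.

822 g

n(D) = 0.8430×1000 / 47.04 = 17.92 mol
n(E) = 45.49 mol
n/ν for D = 17.92/2 = 8.960
n/ν for E = 45.49/4 = 11.37
Smallest n/ν is D → limiting reagent.
n(B) = (2/2) × 17.92 = 17.92 mol
mass = 17.92 × 45.88 = 822.2 g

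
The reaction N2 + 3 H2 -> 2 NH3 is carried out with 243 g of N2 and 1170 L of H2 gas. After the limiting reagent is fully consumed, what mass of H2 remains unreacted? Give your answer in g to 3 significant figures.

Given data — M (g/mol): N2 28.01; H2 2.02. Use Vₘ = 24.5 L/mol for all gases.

n(N2) = 243.0 / 28.01 = 8.675 mol
n(H2) = 1170 / 24.5 = 47.76 mol
n/ν → N2: 8.675, H2: 15.92; N2 is limiting.
H2 consumed = (3/1) × 8.675 = 26.03 mol
H2 remaining = 47.76 − 26.03 = 21.73 mol
mass = 21.73 × 2.02 = 43.89 g

43.9 g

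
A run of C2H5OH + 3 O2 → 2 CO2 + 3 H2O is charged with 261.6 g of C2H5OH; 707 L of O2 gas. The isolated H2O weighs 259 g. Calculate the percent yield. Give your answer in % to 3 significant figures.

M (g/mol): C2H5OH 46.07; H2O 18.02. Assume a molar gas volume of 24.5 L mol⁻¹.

n(C2H5OH) = 261.6 / 46.07 = 5.678 mol
n(O2) = 707.0 / 24.5 = 28.86 mol
n/ν → C2H5OH: 5.678, O2: 9.620; C2H5OH is limiting.
theoretical n(H2O) = (3/1) × 5.678 = 17.03 mol → 306.9 g
% yield = 259 / 306.9 × 100 = 84.39 %

84.4 %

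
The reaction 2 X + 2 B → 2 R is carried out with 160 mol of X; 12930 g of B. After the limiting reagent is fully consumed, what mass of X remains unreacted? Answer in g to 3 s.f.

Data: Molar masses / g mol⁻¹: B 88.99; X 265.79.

n(X) = 160.0 mol
n(B) = 12930 / 88.99 = 145.3 mol
n/ν for X = 160.0/2 = 80.00
n/ν for B = 145.3/2 = 72.65
Smallest n/ν is B → limiting reagent.
X consumed = (2/2) × 145.3 = 145.3 mol
X remaining = 160.0 − 145.3 = 14.70 mol
mass = 14.70 × 265.79 = 3907 g

3910 g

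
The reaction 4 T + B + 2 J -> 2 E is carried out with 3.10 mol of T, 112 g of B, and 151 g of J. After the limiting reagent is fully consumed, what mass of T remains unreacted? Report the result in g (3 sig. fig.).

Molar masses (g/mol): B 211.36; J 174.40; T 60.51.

n(T) = 3.100 mol
n(B) = 112.0 / 211.36 = 0.5299 mol
n(J) = 151.0 / 174.40 = 0.8658 mol
n/ν for T = 3.100/4 = 0.7750
n/ν for B = 0.5299/1 = 0.5299
n/ν for J = 0.8658/2 = 0.4329
Smallest n/ν is J → limiting reagent.
T consumed = (4/2) × 0.8658 = 1.732 mol
T remaining = 3.100 − 1.732 = 1.368 mol
mass = 1.368 × 60.51 = 82.78 g

82.8 g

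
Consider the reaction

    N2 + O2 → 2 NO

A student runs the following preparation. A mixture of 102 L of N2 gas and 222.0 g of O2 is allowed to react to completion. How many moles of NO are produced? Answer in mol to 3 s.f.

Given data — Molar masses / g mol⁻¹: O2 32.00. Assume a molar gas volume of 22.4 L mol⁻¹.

n(N2) = 102.0 / 22.4 = 4.554 mol
n(O2) = 222.0 / 32.00 = 6.938 mol
n/ν → N2: 4.554, O2: 6.938; N2 is limiting.
n(NO) = (2/1) × 4.554 = 9.108 mol

9.11 mol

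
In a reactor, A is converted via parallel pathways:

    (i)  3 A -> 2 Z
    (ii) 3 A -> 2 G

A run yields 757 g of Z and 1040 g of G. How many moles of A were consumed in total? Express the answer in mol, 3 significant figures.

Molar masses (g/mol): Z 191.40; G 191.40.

n(Z) = 757 / 191.40 = 3.955 mol
n(G) = 1040 / 191.40 = 5.434 mol
n(A) via (i) = (3/2)×3.955 = 5.933 mol
n(A) via (ii) = (3/2)×5.434 = 8.151 mol
total n(A) = 5.933 + 8.151 = 14.08 mol

14.1 mol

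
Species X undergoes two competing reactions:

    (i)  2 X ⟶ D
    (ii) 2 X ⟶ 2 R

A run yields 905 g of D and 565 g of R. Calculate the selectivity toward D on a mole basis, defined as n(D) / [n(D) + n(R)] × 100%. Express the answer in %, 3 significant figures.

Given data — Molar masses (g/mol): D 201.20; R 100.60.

44.5 %

n(D) = 905 / 201.20 = 4.498 mol
n(R) = 565 / 100.60 = 5.616 mol
selectivity = 4.498/(4.498+5.616) × 100 = 44.47 %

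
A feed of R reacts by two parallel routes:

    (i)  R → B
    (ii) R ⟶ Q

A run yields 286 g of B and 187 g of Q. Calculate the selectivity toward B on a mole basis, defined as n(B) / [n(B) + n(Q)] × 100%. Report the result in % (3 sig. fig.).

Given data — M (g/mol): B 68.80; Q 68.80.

60.5 %

n(B) = 286 / 68.80 = 4.157 mol
n(Q) = 187 / 68.80 = 2.718 mol
selectivity = 4.157/(4.157+2.718) × 100 = 60.47 %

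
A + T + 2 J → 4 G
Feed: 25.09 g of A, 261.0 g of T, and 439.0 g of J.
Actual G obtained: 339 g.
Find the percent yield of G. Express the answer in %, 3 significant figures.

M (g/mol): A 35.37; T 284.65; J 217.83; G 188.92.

63.2 %

n(A) = 25.09 / 35.37 = 0.7094 mol
n(T) = 261.0 / 284.65 = 0.9169 mol
n(J) = 439.0 / 217.83 = 2.015 mol
n/ν for A = 0.7094/1 = 0.7094
n/ν for T = 0.9169/1 = 0.9169
n/ν for J = 2.015/2 = 1.008
Smallest n/ν is A → limiting reagent.
theoretical n(G) = (4/1) × 0.7094 = 2.838 mol → 536.2 g
% yield = 339 / 536.2 × 100 = 63.22 %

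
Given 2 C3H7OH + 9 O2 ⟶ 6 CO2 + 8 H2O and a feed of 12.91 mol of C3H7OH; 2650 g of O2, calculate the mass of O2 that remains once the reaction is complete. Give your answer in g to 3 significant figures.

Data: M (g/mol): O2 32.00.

791 g

n(C3H7OH) = 12.91 mol
n(O2) = 2650 / 32.00 = 82.81 mol
n/ν for C3H7OH = 12.91/2 = 6.455
n/ν for O2 = 82.81/9 = 9.201
Smallest n/ν is C3H7OH → limiting reagent.
O2 consumed = (9/2) × 12.91 = 58.10 mol
O2 remaining = 82.81 − 58.10 = 24.71 mol
mass = 24.71 × 32.00 = 790.7 g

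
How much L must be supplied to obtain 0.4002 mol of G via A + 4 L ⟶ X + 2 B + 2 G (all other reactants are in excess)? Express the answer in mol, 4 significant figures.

0.8004 mol

n(G) = 0.4002 mol
n(L) = (4/2) × 0.4002 = 0.8004 mol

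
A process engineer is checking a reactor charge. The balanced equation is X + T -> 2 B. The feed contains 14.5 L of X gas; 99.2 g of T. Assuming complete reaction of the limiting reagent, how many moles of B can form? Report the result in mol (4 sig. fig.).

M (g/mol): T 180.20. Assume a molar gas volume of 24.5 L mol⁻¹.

1.101 mol

n(X) = 14.50 / 24.5 = 0.5918 mol
n(T) = 99.20 / 180.20 = 0.5505 mol
n/ν for X = 0.5918/1 = 0.5918
n/ν for T = 0.5505/1 = 0.5505
Smallest n/ν is T → limiting reagent.
n(B) = (2/1) × 0.5505 = 1.101 mol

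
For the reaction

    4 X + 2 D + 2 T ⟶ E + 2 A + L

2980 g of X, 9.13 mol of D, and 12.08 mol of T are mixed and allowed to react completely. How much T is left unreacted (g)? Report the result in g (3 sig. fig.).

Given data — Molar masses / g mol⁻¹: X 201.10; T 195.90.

n(X) = 2980 / 201.10 = 14.82 mol
n(D) = 9.130 mol
n(T) = 12.08 mol
n/ν for X = 14.82/4 = 3.705
n/ν for D = 9.130/2 = 4.565
n/ν for T = 12.08/2 = 6.040
Smallest n/ν is X → limiting reagent.
T consumed = (2/4) × 14.82 = 7.410 mol
T remaining = 12.08 − 7.410 = 4.670 mol
mass = 4.670 × 195.90 = 914.9 g

915 g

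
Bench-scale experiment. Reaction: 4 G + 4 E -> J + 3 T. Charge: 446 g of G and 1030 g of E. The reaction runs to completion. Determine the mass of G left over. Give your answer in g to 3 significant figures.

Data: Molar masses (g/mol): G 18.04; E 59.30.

133 g

n(G) = 446.0 / 18.04 = 24.72 mol
n(E) = 1030 / 59.30 = 17.37 mol
n/ν → G: 6.180, E: 4.343; E is limiting.
G consumed = (4/4) × 17.37 = 17.37 mol
G remaining = 24.72 − 17.37 = 7.350 mol
mass = 7.350 × 18.04 = 132.6 g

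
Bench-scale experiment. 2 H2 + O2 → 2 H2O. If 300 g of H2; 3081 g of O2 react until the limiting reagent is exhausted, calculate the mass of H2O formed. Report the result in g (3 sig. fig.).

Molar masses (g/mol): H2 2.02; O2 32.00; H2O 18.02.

n(H2) = 300.0 / 2.02 = 148.5 mol
n(O2) = 3081 / 32.00 = 96.28 mol
n/ν for H2 = 148.5/2 = 74.25
n/ν for O2 = 96.28/1 = 96.28
Smallest n/ν is H2 → limiting reagent.
n(H2O) = (2/2) × 148.5 = 148.5 mol
mass = 148.5 × 18.02 = 2676 g

2680 g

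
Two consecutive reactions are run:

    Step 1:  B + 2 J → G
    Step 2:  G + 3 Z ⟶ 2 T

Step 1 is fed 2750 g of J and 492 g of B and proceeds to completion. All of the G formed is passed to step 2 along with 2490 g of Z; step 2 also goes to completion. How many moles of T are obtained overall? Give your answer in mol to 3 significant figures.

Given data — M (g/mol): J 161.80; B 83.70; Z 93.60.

11.8 mol

Step 1:
n(J) = 2750 / 161.80 = 17.00 mol
n(B) = 492.0 / 83.70 = 5.878 mol
n/ν → J: 8.500, B: 5.878; B is limiting.
n(G) produced = (1/1) × 5.878 = 5.878 mol
Step 2:
n(G) available = 5.878 mol
n(Z) = 2490 / 93.60 = 26.60 mol
n/ν → G: 5.878, Z: 8.867; G is limiting.
n(T) = (2/1) × 5.878 = 11.76 mol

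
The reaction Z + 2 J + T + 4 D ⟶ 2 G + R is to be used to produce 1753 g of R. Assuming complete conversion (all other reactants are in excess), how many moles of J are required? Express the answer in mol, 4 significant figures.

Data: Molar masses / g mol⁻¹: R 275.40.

12.73 mol

n(R) = 1753 / 275.40 = 6.365 mol
n(J) = (2/1) × 6.365 = 12.73 mol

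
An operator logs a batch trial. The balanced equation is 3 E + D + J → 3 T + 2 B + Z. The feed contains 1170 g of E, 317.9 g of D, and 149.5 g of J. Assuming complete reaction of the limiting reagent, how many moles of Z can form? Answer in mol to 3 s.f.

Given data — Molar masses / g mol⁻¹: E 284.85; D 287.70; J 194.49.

0.769 mol

n(E) = 1170 / 284.85 = 4.107 mol
n(D) = 317.9 / 287.70 = 1.105 mol
n(J) = 149.5 / 194.49 = 0.7687 mol
n/ν → E: 1.369, D: 1.105, J: 0.7687; J is limiting.
n(Z) = (1/1) × 0.7687 = 0.7687 mol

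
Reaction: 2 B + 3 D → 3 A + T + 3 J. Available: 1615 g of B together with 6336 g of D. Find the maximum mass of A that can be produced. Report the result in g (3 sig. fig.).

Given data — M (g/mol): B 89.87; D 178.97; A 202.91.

5470 g

n(B) = 1615 / 89.87 = 17.97 mol
n(D) = 6336 / 178.97 = 35.40 mol
n/ν for B = 17.97/2 = 8.985
n/ν for D = 35.40/3 = 11.80
Smallest n/ν is B → limiting reagent.
n(A) = (3/2) × 17.97 = 26.96 mol
mass = 26.96 × 202.91 = 5470 g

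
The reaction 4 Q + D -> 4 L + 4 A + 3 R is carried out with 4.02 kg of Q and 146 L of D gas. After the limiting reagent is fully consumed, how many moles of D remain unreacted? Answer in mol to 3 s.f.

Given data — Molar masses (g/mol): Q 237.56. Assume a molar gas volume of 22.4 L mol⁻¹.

n(Q) = 4.020×1000 / 237.56 = 16.92 mol
n(D) = 146.0 / 22.4 = 6.518 mol
n/ν for Q = 16.92/4 = 4.230
n/ν for D = 6.518/1 = 6.518
Smallest n/ν is Q → limiting reagent.
D consumed = (1/4) × 16.92 = 4.230 mol
D remaining = 6.518 − 4.230 = 2.288 mol

2.29 mol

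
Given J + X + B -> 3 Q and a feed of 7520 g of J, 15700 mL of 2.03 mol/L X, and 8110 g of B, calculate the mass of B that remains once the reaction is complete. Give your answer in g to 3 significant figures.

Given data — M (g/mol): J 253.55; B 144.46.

3830 g

n(J) = 7520 / 253.55 = 29.66 mol
n(X) = 2.03 × 15700/1000 = 31.87 mol
n(B) = 8110 / 144.46 = 56.14 mol
n/ν → J: 29.66, X: 31.87, B: 56.14; J is limiting.
B consumed = (1/1) × 29.66 = 29.66 mol
B remaining = 56.14 − 29.66 = 26.48 mol
mass = 26.48 × 144.46 = 3825 g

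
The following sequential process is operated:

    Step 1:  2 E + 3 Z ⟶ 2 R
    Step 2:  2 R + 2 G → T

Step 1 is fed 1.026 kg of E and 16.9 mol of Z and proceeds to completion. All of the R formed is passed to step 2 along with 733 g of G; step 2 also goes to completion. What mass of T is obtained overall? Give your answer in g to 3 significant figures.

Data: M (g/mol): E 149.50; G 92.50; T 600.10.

Step 1:
n(E) = 1.026×1000 / 149.50 = 6.863 mol
n(Z) = 16.90 mol
n/ν → E: 3.432, Z: 5.633; E is limiting.
n(R) produced = (2/2) × 6.863 = 6.863 mol
Step 2:
n(R) available = 6.863 mol
n(G) = 733.0 / 92.50 = 7.924 mol
n/ν → R: 3.432, G: 3.962; R is limiting.
n(T) = (1/2) × 6.863 = 3.432 mol
mass = 3.432 × 600.10 = 2060 g

2060 g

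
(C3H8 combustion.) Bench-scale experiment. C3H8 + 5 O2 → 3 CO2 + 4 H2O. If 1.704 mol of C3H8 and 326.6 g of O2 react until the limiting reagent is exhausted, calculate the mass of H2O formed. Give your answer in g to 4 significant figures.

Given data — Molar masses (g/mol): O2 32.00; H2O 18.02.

122.8 g

n(C3H8) = 1.704 mol
n(O2) = 326.6 / 32.00 = 10.21 mol
n/ν → C3H8: 1.704, O2: 2.042; C3H8 is limiting.
n(H2O) = (4/1) × 1.704 = 6.816 mol
mass = 6.816 × 18.02 = 122.8 g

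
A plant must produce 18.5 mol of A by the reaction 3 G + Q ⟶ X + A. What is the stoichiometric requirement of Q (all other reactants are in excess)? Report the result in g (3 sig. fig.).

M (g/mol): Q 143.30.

n(A) = 18.50 mol
n(Q) = (1/1) × 18.50 = 18.50 mol
mass = 18.50 × 143.30 = 2651 g

2650 g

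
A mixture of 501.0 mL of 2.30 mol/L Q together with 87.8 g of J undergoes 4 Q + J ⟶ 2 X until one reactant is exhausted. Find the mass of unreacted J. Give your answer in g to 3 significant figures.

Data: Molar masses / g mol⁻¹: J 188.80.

33.4 g

n(Q) = 2.30 × 501.0/1000 = 1.152 mol
n(J) = 87.80 / 188.80 = 0.4650 mol
n/ν for Q = 1.152/4 = 0.2880
n/ν for J = 0.4650/1 = 0.4650
Smallest n/ν is Q → limiting reagent.
J consumed = (1/4) × 1.152 = 0.2880 mol
J remaining = 0.4650 − 0.2880 = 0.1770 mol
mass = 0.1770 × 188.80 = 33.42 g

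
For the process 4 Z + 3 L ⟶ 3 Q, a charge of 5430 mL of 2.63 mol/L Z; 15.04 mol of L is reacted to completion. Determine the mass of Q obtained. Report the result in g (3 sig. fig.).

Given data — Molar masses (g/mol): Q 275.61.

2950 g

n(Z) = 2.63 × 5430/1000 = 14.28 mol
n(L) = 15.04 mol
n/ν for Z = 14.28/4 = 3.570
n/ν for L = 15.04/3 = 5.013
Smallest n/ν is Z → limiting reagent.
n(Q) = (3/4) × 14.28 = 10.71 mol
mass = 10.71 × 275.61 = 2952 g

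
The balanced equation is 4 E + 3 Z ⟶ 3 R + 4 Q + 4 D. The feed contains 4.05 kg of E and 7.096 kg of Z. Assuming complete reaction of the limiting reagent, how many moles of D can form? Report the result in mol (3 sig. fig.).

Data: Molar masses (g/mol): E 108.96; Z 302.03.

31.3 mol

n(E) = 4.050×1000 / 108.96 = 37.17 mol
n(Z) = 7.096×1000 / 302.03 = 23.49 mol
n/ν → E: 9.293, Z: 7.830; Z is limiting.
n(D) = (4/3) × 23.49 = 31.32 mol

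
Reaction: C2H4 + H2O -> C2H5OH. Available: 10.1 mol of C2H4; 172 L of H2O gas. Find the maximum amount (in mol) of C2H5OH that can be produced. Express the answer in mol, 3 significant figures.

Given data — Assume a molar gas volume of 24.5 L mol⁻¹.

n(C2H4) = 10.10 mol
n(H2O) = 172.0 / 24.5 = 7.020 mol
n/ν → C2H4: 10.10, H2O: 7.020; H2O is limiting.
n(C2H5OH) = (1/1) × 7.020 = 7.020 mol

7.02 mol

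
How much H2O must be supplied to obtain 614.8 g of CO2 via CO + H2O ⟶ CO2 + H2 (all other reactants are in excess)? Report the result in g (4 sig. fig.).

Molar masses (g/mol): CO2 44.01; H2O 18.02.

n(CO2) = 614.8 / 44.01 = 13.97 mol
n(H2O) = (1/1) × 13.97 = 13.97 mol
mass = 13.97 × 18.02 = 251.7 g

251.7 g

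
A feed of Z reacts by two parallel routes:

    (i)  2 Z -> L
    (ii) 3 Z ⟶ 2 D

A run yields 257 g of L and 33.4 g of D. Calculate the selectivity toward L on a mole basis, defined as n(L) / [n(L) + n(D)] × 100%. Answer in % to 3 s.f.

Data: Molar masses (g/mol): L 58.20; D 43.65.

n(L) = 257 / 58.20 = 4.416 mol
n(D) = 33.4 / 43.65 = 0.7652 mol
selectivity = 4.416/(4.416+0.7652) × 100 = 85.23 %

85.2 %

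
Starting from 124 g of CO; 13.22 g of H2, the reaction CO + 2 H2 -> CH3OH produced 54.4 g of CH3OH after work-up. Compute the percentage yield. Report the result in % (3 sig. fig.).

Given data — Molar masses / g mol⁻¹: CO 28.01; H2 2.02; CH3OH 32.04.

n(CO) = 124.0 / 28.01 = 4.427 mol
n(H2) = 13.22 / 2.02 = 6.545 mol
n/ν → CO: 4.427, H2: 3.273; H2 is limiting.
theoretical n(CH3OH) = (1/2) × 6.545 = 3.273 mol → 104.9 g
% yield = 54.4 / 104.9 × 100 = 51.86 %

51.9 %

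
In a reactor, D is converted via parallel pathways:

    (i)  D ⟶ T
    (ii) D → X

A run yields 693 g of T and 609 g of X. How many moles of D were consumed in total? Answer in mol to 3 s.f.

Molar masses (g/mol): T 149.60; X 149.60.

n(T) = 693 / 149.60 = 4.632 mol
n(X) = 609 / 149.60 = 4.071 mol
n(D) via (i) = (1/1)×4.632 = 4.632 mol
n(D) via (ii) = (1/1)×4.071 = 4.071 mol
total n(D) = 4.632 + 4.071 = 8.703 mol

8.70 mol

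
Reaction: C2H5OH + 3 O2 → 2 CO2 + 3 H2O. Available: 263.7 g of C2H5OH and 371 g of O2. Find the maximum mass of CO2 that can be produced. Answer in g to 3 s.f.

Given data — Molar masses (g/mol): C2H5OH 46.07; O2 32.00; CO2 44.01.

340 g

n(C2H5OH) = 263.7 / 46.07 = 5.724 mol
n(O2) = 371.0 / 32.00 = 11.59 mol
n/ν for C2H5OH = 5.724/1 = 5.724
n/ν for O2 = 11.59/3 = 3.863
Smallest n/ν is O2 → limiting reagent.
n(CO2) = (2/3) × 11.59 = 7.727 mol
mass = 7.727 × 44.01 = 340.1 g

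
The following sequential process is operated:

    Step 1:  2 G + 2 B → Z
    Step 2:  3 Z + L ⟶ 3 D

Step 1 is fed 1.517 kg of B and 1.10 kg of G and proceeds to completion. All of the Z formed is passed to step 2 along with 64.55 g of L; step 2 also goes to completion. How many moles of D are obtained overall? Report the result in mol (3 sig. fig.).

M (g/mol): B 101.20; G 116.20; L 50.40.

3.84 mol

Step 1:
n(B) = 1.517×1000 / 101.20 = 14.99 mol
n(G) = 1.100×1000 / 116.20 = 9.466 mol
n/ν for B = 14.99/2 = 7.495
n/ν for G = 9.466/2 = 4.733
Smallest n/ν is G → limiting reagent.
n(Z) produced = (1/2) × 9.466 = 4.733 mol
Step 2:
n(Z) available = 4.733 mol
n(L) = 64.55 / 50.40 = 1.281 mol
n/ν for Z = 4.733/3 = 1.578
n/ν for L = 1.281/1 = 1.281
Smallest n/ν is L → limiting reagent.
n(D) = (3/1) × 1.281 = 3.843 mol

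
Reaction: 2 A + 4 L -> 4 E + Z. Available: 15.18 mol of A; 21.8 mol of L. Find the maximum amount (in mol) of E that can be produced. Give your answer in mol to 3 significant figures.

21.8 mol

n(A) = 15.18 mol
n(L) = 21.80 mol
n/ν for A = 15.18/2 = 7.590
n/ν for L = 21.80/4 = 5.450
Smallest n/ν is L → limiting reagent.
n(E) = (4/4) × 21.80 = 21.80 mol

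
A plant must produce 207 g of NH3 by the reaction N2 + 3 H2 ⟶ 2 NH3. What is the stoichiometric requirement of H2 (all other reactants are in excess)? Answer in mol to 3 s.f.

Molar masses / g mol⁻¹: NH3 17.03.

n(NH3) = 207 / 17.03 = 12.16 mol
n(H2) = (3/2) × 12.16 = 18.24 mol

18.2 mol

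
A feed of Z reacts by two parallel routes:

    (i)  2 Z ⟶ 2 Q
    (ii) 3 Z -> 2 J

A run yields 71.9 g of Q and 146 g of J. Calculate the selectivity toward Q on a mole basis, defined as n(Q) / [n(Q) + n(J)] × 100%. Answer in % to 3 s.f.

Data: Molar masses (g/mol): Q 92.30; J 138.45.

n(Q) = 71.9 / 92.30 = 0.7790 mol
n(J) = 146 / 138.45 = 1.055 mol
selectivity = 0.7790/(0.7790+1.055) × 100 = 42.48 %

42.5 %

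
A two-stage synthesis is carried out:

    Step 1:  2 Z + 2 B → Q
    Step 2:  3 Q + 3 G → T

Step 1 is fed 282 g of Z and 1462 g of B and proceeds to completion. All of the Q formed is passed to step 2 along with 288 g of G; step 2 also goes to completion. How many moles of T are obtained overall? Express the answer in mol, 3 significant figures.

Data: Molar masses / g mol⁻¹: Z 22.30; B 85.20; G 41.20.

2.11 mol

Step 1:
n(Z) = 282.0 / 22.30 = 12.65 mol
n(B) = 1462 / 85.20 = 17.16 mol
n/ν → Z: 6.325, B: 8.580; Z is limiting.
n(Q) produced = (1/2) × 12.65 = 6.325 mol
Step 2:
n(Q) available = 6.325 mol
n(G) = 288.0 / 41.20 = 6.990 mol
n/ν → Q: 2.108, G: 2.330; Q is limiting.
n(T) = (1/3) × 6.325 = 2.108 mol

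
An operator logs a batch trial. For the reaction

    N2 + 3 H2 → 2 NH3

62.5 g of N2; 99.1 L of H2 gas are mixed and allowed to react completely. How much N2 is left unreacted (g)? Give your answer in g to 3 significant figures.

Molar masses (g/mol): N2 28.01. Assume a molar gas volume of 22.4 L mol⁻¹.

21.2 g

n(N2) = 62.50 / 28.01 = 2.231 mol
n(H2) = 99.10 / 22.4 = 4.424 mol
n/ν for N2 = 2.231/1 = 2.231
n/ν for H2 = 4.424/3 = 1.475
Smallest n/ν is H2 → limiting reagent.
N2 consumed = (1/3) × 4.424 = 1.475 mol
N2 remaining = 2.231 − 1.475 = 0.7560 mol
mass = 0.7560 × 28.01 = 21.18 g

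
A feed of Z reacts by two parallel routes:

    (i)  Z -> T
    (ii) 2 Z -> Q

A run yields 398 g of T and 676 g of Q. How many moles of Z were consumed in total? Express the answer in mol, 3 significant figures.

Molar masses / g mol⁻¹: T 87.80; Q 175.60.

n(T) = 398 / 87.80 = 4.533 mol
n(Q) = 676 / 175.60 = 3.850 mol
n(Z) via (i) = (1/1)×4.533 = 4.533 mol
n(Z) via (ii) = (2/1)×3.850 = 7.700 mol
total n(Z) = 4.533 + 7.700 = 12.23 mol

12.2 mol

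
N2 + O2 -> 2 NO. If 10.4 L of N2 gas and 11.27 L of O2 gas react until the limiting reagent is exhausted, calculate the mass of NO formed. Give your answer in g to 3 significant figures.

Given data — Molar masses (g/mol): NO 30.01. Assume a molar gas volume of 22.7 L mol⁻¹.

27.5 g

n(N2) = 10.40 / 22.7 = 0.4581 mol
n(O2) = 11.27 / 22.7 = 0.4965 mol
n/ν → N2: 0.4581, O2: 0.4965; N2 is limiting.
n(NO) = (2/1) × 0.4581 = 0.9162 mol
mass = 0.9162 × 30.01 = 27.50 g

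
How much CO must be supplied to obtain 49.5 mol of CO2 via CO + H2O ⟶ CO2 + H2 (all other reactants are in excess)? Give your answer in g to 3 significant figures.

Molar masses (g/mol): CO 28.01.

1390 g

n(CO2) = 49.50 mol
n(CO) = (1/1) × 49.50 = 49.50 mol
mass = 49.50 × 28.01 = 1386 g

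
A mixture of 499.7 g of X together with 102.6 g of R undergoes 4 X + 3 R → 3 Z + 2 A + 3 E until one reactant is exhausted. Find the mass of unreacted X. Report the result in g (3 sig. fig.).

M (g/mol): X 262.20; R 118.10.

196 g

n(X) = 499.7 / 262.20 = 1.906 mol
n(R) = 102.6 / 118.10 = 0.8688 mol
n/ν for X = 1.906/4 = 0.4765
n/ν for R = 0.8688/3 = 0.2896
Smallest n/ν is R → limiting reagent.
X consumed = (4/3) × 0.8688 = 1.158 mol
X remaining = 1.906 − 1.158 = 0.7480 mol
mass = 0.7480 × 262.20 = 196.1 g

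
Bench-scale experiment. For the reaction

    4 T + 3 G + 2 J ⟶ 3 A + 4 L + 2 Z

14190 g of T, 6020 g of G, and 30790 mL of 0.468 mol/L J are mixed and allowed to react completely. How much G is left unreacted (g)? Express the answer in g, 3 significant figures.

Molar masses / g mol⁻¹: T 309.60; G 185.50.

n(T) = 14190 / 309.60 = 45.83 mol
n(G) = 6020 / 185.50 = 32.45 mol
n(J) = 0.468 × 30790/1000 = 14.41 mol
n/ν for T = 45.83/4 = 11.46
n/ν for G = 32.45/3 = 10.82
n/ν for J = 14.41/2 = 7.205
Smallest n/ν is J → limiting reagent.
G consumed = (3/2) × 14.41 = 21.62 mol
G remaining = 32.45 − 21.62 = 10.83 mol
mass = 10.83 × 185.50 = 2009 g

2010 g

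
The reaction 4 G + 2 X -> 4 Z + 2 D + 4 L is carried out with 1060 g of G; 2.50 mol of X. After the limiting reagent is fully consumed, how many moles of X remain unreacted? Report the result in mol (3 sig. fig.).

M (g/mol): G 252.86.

n(G) = 1060 / 252.86 = 4.192 mol
n(X) = 2.500 mol
n/ν for G = 4.192/4 = 1.048
n/ν for X = 2.500/2 = 1.250
Smallest n/ν is G → limiting reagent.
X consumed = (2/4) × 4.192 = 2.096 mol
X remaining = 2.500 − 2.096 = 0.4040 mol

0.404 mol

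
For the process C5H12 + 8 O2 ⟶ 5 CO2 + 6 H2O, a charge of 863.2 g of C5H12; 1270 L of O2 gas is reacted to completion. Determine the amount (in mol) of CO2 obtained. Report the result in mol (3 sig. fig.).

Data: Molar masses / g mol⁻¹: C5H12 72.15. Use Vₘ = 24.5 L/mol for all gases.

32.4 mol

n(C5H12) = 863.2 / 72.15 = 11.96 mol
n(O2) = 1270 / 24.5 = 51.84 mol
n/ν → C5H12: 11.96, O2: 6.480; O2 is limiting.
n(CO2) = (5/8) × 51.84 = 32.40 mol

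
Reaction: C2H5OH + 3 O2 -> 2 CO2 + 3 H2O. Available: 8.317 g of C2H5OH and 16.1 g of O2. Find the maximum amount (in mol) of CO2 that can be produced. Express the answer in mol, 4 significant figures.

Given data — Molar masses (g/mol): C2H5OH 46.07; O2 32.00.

n(C2H5OH) = 8.317 / 46.07 = 0.1805 mol
n(O2) = 16.10 / 32.00 = 0.5031 mol
n/ν for C2H5OH = 0.1805/1 = 0.1805
n/ν for O2 = 0.5031/3 = 0.1677
Smallest n/ν is O2 → limiting reagent.
n(CO2) = (2/3) × 0.5031 = 0.3354 mol

0.3354 mol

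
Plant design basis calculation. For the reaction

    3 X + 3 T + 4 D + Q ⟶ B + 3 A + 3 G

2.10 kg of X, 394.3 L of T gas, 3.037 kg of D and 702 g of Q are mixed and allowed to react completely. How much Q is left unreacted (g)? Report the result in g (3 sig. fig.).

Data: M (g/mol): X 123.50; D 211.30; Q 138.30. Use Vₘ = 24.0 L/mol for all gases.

n(X) = 2.100×1000 / 123.50 = 17.00 mol
n(T) = 394.3 / 24.0 = 16.43 mol
n(D) = 3.037×1000 / 211.30 = 14.37 mol
n(Q) = 702.0 / 138.30 = 5.076 mol
n/ν → X: 5.667, T: 5.477, D: 3.593, Q: 5.076; D is limiting.
Q consumed = (1/4) × 14.37 = 3.593 mol
Q remaining = 5.076 − 3.593 = 1.483 mol
mass = 1.483 × 138.30 = 205.1 g

205 g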